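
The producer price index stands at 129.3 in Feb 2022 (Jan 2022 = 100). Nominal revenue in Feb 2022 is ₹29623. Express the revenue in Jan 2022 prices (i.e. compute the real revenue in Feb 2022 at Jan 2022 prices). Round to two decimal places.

Real = Nominal ÷ (Index/100) = 29623 ÷ (129.3/100)
     = 29623 ÷ 1.293 = 22910.2862

22910.29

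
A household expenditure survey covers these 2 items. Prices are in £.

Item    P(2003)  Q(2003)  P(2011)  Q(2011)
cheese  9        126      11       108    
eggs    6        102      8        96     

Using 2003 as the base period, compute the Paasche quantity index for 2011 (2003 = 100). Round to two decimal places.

Paasche quantity index uses current-period prices as weights.
ΣP(2011)·Q(2011) = 11×108 + 8×96 = 1188 + 768 = 1956
ΣP(2011)·Q(2003) = 11×126 + 8×102 = 1386 + 816 = 2202
Index = 1956 / 2202 × 100 = 88.8283

88.83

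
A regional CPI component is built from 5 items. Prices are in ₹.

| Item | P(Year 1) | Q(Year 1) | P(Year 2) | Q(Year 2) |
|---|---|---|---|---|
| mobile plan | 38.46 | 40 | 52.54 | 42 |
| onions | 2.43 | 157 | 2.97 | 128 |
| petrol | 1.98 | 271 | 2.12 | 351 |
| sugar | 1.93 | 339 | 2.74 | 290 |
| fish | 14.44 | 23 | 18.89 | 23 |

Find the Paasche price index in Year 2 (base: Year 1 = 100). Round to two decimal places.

Paasche price index uses current-period quantities as weights.
ΣP(Year 2)·Q(Year 2) = 52.54×42 + 2.97×128 + 2.12×351 + 2.74×290 + 18.89×23 = 2206.68 + 380.16 + 744.12 + 794.6 + 434.47 = 4560.03
ΣP(Year 1)·Q(Year 2) = 38.46×42 + 2.43×128 + 1.98×351 + 1.93×290 + 14.44×23 = 1615.32 + 311.04 + 694.98 + 559.7 + 332.12 = 3513.16
Index = 4560.03 / 3513.16 × 100 = 129.7985

129.80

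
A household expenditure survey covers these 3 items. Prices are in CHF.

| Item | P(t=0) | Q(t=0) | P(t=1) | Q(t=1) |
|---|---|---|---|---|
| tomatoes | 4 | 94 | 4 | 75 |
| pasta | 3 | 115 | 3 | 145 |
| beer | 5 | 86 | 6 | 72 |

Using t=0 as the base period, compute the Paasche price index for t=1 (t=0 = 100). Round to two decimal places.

106.58

Paasche price index uses current-period quantities as weights.
ΣP(t=1)·Q(t=1) = 4×75 + 3×145 + 6×72 = 300 + 435 + 432 = 1167
ΣP(t=0)·Q(t=1) = 4×75 + 3×145 + 5×72 = 300 + 435 + 360 = 1095
Index = 1167 / 1095 × 100 = 106.5753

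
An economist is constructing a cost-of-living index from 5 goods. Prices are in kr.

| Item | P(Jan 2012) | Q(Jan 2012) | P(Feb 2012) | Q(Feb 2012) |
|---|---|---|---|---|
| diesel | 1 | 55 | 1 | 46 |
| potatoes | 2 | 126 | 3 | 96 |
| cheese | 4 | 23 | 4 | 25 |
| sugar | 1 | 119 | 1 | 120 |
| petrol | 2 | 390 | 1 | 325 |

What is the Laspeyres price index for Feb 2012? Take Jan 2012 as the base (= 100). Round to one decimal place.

Laspeyres price index uses base-period quantities as weights.
ΣP(Feb 2012)·Q(Jan 2012) = 1×55 + 3×126 + 4×23 + 1×119 + 1×390 = 55 + 378 + 92 + 119 + 390 = 1034
ΣP(Jan 2012)·Q(Jan 2012) = 1×55 + 2×126 + 4×23 + 1×119 + 2×390 = 55 + 252 + 92 + 119 + 780 = 1298
Index = 1034 / 1298 × 100 = 79.6610

79.7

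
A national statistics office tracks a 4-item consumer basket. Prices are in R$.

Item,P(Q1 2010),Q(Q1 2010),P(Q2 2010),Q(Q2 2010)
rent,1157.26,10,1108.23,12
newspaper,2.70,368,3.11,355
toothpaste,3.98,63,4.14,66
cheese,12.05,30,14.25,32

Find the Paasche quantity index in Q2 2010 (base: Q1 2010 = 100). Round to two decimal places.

117.17

Paasche quantity index uses current-period prices as weights.
ΣP(Q2 2010)·Q(Q2 2010) = 1108.23×12 + 3.11×355 + 4.14×66 + 14.25×32 = 13298.76 + 1104.05 + 273.24 + 456 = 15132.05
ΣP(Q2 2010)·Q(Q1 2010) = 1108.23×10 + 3.11×368 + 4.14×63 + 14.25×30 = 11082.3 + 1144.48 + 260.82 + 427.5 = 12915.1
Index = 15132.05 / 12915.1 × 100 = 117.1656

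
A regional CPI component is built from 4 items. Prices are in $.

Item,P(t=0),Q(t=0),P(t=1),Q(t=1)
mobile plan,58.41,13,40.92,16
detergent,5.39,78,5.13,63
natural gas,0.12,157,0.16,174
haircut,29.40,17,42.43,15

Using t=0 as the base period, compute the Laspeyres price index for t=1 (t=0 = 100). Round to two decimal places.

98.83

Laspeyres price index uses base-period quantities as weights.
ΣP(t=1)·Q(t=0) = 40.92×13 + 5.13×78 + 0.16×157 + 42.43×17 = 531.96 + 400.14 + 25.12 + 721.31 = 1678.53
ΣP(t=0)·Q(t=0) = 58.41×13 + 5.39×78 + 0.12×157 + 29.40×17 = 759.33 + 420.42 + 18.84 + 499.8 = 1698.39
Index = 1678.53 / 1698.39 × 100 = 98.8307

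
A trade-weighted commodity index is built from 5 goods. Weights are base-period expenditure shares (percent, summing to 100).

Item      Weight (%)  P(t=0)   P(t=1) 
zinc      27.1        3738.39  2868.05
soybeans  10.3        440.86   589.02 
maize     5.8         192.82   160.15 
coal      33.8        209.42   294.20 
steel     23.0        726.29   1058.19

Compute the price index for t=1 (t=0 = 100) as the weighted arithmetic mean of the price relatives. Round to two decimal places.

zinc: 27.1 × (2868.05/3738.39) = 27.1 × 0.767189 = 20.7908
soybeans: 10.3 × (589.02/440.86) = 10.3 × 1.336070 = 13.7615
maize: 5.8 × (160.15/192.82) = 5.8 × 0.830567 = 4.8173
coal: 33.8 × (294.20/209.42) = 33.8 × 1.404832 = 47.4833
steel: 23.0 × (1058.19/726.29) = 23.0 × 1.456980 = 33.5105
Index = Σ wᵢ·(p₁ᵢ/p₀ᵢ) = 20.7908 + 13.7615 + 4.8173 + 47.4833 + 33.5105 = 120.3635

120.36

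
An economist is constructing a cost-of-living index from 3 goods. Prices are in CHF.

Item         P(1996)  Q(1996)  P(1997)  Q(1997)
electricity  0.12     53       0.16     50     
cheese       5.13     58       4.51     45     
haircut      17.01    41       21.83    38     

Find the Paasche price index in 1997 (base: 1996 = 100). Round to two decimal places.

117.81

Paasche price index uses current-period quantities as weights.
ΣP(1997)·Q(1997) = 0.16×50 + 4.51×45 + 21.83×38 = 8 + 202.95 + 829.54 = 1040.49
ΣP(1996)·Q(1997) = 0.12×50 + 5.13×45 + 17.01×38 = 6 + 230.85 + 646.38 = 883.23
Index = 1040.49 / 883.23 × 100 = 117.8051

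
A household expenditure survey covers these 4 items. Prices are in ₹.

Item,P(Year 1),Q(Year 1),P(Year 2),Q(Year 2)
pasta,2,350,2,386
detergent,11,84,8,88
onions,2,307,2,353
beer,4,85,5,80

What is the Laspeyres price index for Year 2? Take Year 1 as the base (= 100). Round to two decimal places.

93.52

Laspeyres price index uses base-period quantities as weights.
ΣP(Year 2)·Q(Year 1) = 2×350 + 8×84 + 2×307 + 5×85 = 700 + 672 + 614 + 425 = 2411
ΣP(Year 1)·Q(Year 1) = 2×350 + 11×84 + 2×307 + 4×85 = 700 + 924 + 614 + 340 = 2578
Index = 2411 / 2578 × 100 = 93.5221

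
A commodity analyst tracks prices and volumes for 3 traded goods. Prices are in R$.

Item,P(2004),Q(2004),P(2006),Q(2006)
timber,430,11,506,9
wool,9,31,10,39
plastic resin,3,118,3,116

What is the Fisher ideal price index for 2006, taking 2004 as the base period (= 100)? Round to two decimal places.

116.00

Laspeyres component (base-period weights):
ΣP(2006)Q(2004) = 506×11 + 10×31 + 3×118 = 5566 + 310 + 354 = 6230
ΣP(2004)Q(2004) = 430×11 + 9×31 + 3×118 = 4730 + 279 + 354 = 5363
L = 6230 / 5363 × 100 = 116.1663
Paasche component (current-period weights):
ΣP(2006)Q(2006) = 506×9 + 10×39 + 3×116 = 4554 + 390 + 348 = 5292
ΣP(2004)Q(2006) = 430×9 + 9×39 + 3×116 = 3870 + 351 + 348 = 4569
P = 5292 / 4569 × 100 = 115.8240
Fisher = √(L × P) = √(116.1663 × 115.8240) = 115.9951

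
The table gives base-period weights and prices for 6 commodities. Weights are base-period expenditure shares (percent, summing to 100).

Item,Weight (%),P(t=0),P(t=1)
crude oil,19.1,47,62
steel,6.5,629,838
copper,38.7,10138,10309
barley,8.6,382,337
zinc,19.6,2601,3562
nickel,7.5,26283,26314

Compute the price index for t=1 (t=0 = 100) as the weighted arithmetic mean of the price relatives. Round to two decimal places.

crude oil: 19.1 × (62/47) = 19.1 × 1.319149 = 25.1957
steel: 6.5 × (838/629) = 6.5 × 1.332273 = 8.6598
copper: 38.7 × (10309/10138) = 38.7 × 1.016867 = 39.3528
barley: 8.6 × (337/382) = 8.6 × 0.882199 = 7.5869
zinc: 19.6 × (3562/2601) = 19.6 × 1.369473 = 26.8417
nickel: 7.5 × (26314/26283) = 7.5 × 1.001179 = 7.5088
Index = Σ wᵢ·(p₁ᵢ/p₀ᵢ) = 25.1957 + 8.6598 + 39.3528 + 7.5869 + 26.8417 + 7.5088 = 115.1457

115.15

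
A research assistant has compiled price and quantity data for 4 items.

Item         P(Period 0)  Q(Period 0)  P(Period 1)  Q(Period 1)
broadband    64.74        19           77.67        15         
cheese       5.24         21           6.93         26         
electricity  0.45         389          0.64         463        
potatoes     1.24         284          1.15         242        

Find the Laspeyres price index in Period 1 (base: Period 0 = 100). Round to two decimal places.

117.65

Laspeyres price index uses base-period quantities as weights.
ΣP(Period 1)·Q(Period 0) = 77.67×19 + 6.93×21 + 0.64×389 + 1.15×284 = 1475.73 + 145.53 + 248.96 + 326.6 = 2196.82
ΣP(Period 0)·Q(Period 0) = 64.74×19 + 5.24×21 + 0.45×389 + 1.24×284 = 1230.06 + 110.04 + 175.05 + 352.16 = 1867.31
Index = 2196.82 / 1867.31 × 100 = 117.6462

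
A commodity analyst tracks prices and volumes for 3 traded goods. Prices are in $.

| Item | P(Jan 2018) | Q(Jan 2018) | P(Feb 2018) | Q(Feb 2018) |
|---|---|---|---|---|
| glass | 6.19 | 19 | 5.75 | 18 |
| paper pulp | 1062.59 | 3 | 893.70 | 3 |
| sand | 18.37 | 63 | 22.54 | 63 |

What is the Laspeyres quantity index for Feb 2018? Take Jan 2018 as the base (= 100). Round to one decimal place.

Laspeyres quantity index uses base-period prices as weights.
ΣP(Jan 2018)·Q(Feb 2018) = 6.19×18 + 1062.59×3 + 18.37×63 = 111.42 + 3187.77 + 1157.31 = 4456.5
ΣP(Jan 2018)·Q(Jan 2018) = 6.19×19 + 1062.59×3 + 18.37×63 = 117.61 + 3187.77 + 1157.31 = 4462.69
Index = 4456.5 / 4462.69 × 100 = 99.8613

99.9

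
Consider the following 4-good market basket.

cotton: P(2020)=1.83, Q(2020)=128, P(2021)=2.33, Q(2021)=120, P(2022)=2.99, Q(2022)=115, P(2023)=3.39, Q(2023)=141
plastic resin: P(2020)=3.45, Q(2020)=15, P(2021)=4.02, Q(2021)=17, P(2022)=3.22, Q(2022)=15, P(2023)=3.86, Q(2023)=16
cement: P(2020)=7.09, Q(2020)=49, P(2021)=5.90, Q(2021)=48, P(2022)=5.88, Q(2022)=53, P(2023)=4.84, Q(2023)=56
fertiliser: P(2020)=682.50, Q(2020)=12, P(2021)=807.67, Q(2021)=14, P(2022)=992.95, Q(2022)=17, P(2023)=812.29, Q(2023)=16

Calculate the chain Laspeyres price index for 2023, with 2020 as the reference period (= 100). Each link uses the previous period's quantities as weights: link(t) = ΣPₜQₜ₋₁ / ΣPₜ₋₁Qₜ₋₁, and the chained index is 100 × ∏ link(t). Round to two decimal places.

118.26

Link 2020→2021:
ΣP(2021)Q(2020) = 2.33×128 + 4.02×15 + 5.90×49 + 807.67×12 = 298.24 + 60.3 + 289.1 + 9692.04 = 10339.68
ΣP(2020)Q(2020) = 1.83×128 + 3.45×15 + 7.09×49 + 682.50×12 = 234.24 + 51.75 + 347.41 + 8190 = 8823.4
link = 10339.68/8823.4 = 1.171848
Link 2021→2022:
ΣP(2022)Q(2021) = 2.99×120 + 3.22×17 + 5.88×48 + 992.95×14 = 358.8 + 54.74 + 282.24 + 13901.3 = 14597.08
ΣP(2021)Q(2021) = 2.33×120 + 4.02×17 + 5.90×48 + 807.67×14 = 279.6 + 68.34 + 283.2 + 11307.38 = 11938.52
link = 14597.08/11938.52 = 1.222688
Link 2022→2023:
ΣP(2023)Q(2022) = 3.39×115 + 3.86×15 + 4.84×53 + 812.29×17 = 389.85 + 57.9 + 256.52 + 13808.93 = 14513.2
ΣP(2022)Q(2022) = 2.99×115 + 3.22×15 + 5.88×53 + 992.95×17 = 343.85 + 48.3 + 311.64 + 16880.15 = 17583.94
link = 14513.2/17583.94 = 0.825367
Chained index = 100 × 1.171848 × 1.222688 × 0.825367 = 118.2588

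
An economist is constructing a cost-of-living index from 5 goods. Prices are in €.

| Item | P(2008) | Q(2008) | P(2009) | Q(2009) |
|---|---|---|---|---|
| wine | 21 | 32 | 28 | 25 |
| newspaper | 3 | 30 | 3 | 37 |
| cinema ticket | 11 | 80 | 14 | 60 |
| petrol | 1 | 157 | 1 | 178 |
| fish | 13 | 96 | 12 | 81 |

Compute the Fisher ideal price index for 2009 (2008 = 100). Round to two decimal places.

111.46

Laspeyres component (base-period weights):
ΣP(2009)Q(2008) = 28×32 + 3×30 + 14×80 + 1×157 + 12×96 = 896 + 90 + 1120 + 157 + 1152 = 3415
ΣP(2008)Q(2008) = 21×32 + 3×30 + 11×80 + 1×157 + 13×96 = 672 + 90 + 880 + 157 + 1248 = 3047
L = 3415 / 3047 × 100 = 112.0775
Paasche component (current-period weights):
ΣP(2009)Q(2009) = 28×25 + 3×37 + 14×60 + 1×178 + 12×81 = 700 + 111 + 840 + 178 + 972 = 2801
ΣP(2008)Q(2009) = 21×25 + 3×37 + 11×60 + 1×178 + 13×81 = 525 + 111 + 660 + 178 + 1053 = 2527
P = 2801 / 2527 × 100 = 110.8429
Fisher = √(L × P) = √(112.0775 × 110.8429) = 111.4585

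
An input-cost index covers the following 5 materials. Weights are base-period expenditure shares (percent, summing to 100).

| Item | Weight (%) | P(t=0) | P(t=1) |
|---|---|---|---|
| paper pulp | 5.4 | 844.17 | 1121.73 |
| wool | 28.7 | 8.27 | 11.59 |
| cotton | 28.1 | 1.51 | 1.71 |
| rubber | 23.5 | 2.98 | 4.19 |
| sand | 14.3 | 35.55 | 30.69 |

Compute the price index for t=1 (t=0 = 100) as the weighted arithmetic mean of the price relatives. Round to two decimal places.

124.61

paper pulp: 5.4 × (1121.73/844.17) = 5.4 × 1.328796 = 7.1755
wool: 28.7 × (11.59/8.27) = 28.7 × 1.401451 = 40.2216
cotton: 28.1 × (1.71/1.51) = 28.1 × 1.132450 = 31.8219
rubber: 23.5 × (4.19/2.98) = 23.5 × 1.406040 = 33.0419
sand: 14.3 × (30.69/35.55) = 14.3 × 0.863291 = 12.3451
Index = Σ wᵢ·(p₁ᵢ/p₀ᵢ) = 7.1755 + 40.2216 + 31.8219 + 33.0419 + 12.3451 = 124.6060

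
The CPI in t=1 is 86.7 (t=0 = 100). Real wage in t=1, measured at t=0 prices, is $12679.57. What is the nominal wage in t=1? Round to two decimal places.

Nominal = Real × (Index/100) = 12679.57 × (86.7/100)
        = 12679.57 × 0.867 = 10993.1872

10993.19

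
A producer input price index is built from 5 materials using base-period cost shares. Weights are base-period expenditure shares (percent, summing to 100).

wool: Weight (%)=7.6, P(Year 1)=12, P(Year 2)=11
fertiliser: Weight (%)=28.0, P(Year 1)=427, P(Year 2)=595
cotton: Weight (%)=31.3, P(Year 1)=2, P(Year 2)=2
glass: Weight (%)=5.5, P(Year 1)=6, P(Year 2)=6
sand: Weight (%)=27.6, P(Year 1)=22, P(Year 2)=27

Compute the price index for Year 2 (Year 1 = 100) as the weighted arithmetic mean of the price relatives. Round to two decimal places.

116.66

wool: 7.6 × (11/12) = 7.6 × 0.916667 = 6.9667
fertiliser: 28.0 × (595/427) = 28.0 × 1.393443 = 39.0164
cotton: 31.3 × (2/2) = 31.3 × 1.000000 = 31.3000
glass: 5.5 × (6/6) = 5.5 × 1.000000 = 5.5000
sand: 27.6 × (27/22) = 27.6 × 1.227273 = 33.8727
Index = Σ wᵢ·(p₁ᵢ/p₀ᵢ) = 6.9667 + 39.0164 + 31.3000 + 5.5000 + 33.8727 = 116.6558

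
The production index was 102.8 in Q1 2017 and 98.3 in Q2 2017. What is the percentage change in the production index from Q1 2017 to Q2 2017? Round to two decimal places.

-4.38%

Change = (98.3 − 102.8) / 102.8 × 100
       = -4.5 / 102.8 × 100 = -4.3774%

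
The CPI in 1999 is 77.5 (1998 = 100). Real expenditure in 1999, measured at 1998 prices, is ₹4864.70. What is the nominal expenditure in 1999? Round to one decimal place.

Nominal = Real × (Index/100) = 4864.70 × (77.5/100)
        = 4864.70 × 0.775 = 3770.1425

3770.1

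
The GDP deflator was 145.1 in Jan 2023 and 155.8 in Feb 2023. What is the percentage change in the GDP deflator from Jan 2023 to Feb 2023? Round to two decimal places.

7.37%

Change = (155.8 − 145.1) / 145.1 × 100
       = 10.7 / 145.1 × 100 = 7.3742%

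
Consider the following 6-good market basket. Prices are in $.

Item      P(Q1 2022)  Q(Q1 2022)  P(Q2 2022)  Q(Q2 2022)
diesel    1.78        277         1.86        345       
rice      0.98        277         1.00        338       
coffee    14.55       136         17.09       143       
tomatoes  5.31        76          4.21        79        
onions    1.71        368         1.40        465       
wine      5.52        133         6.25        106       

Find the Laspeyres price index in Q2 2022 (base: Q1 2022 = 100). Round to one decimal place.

Laspeyres price index uses base-period quantities as weights.
ΣP(Q2 2022)·Q(Q1 2022) = 1.86×277 + 1.00×277 + 17.09×136 + 4.21×76 + 1.40×368 + 6.25×133 = 515.22 + 277 + 2324.24 + 319.96 + 515.2 + 831.25 = 4782.87
ΣP(Q1 2022)·Q(Q1 2022) = 1.78×277 + 0.98×277 + 14.55×136 + 5.31×76 + 1.71×368 + 5.52×133 = 493.06 + 271.46 + 1978.8 + 403.56 + 629.28 + 734.16 = 4510.32
Index = 4782.87 / 4510.32 × 100 = 106.0428

106.0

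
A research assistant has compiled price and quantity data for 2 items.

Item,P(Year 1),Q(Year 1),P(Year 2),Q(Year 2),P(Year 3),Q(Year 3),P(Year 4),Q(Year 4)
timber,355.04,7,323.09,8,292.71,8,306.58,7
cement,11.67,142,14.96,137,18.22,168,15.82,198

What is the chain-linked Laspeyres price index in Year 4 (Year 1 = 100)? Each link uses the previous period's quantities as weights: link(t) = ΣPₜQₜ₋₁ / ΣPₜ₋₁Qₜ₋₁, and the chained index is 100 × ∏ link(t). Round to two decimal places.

Link Year 1→Year 2:
ΣP(Year 2)Q(Year 1) = 323.09×7 + 14.96×142 = 2261.63 + 2124.32 = 4385.95
ΣP(Year 1)Q(Year 1) = 355.04×7 + 11.67×142 = 2485.28 + 1657.14 = 4142.42
link = 4385.95/4142.42 = 1.058789
Link Year 2→Year 3:
ΣP(Year 3)Q(Year 2) = 292.71×8 + 18.22×137 = 2341.68 + 2496.14 = 4837.82
ΣP(Year 2)Q(Year 2) = 323.09×8 + 14.96×137 = 2584.72 + 2049.52 = 4634.24
link = 4837.82/4634.24 = 1.043930
Link Year 3→Year 4:
ΣP(Year 4)Q(Year 3) = 306.58×8 + 15.82×168 = 2452.64 + 2657.76 = 5110.4
ΣP(Year 3)Q(Year 3) = 292.71×8 + 18.22×168 = 2341.68 + 3060.96 = 5402.64
link = 5110.4/5402.64 = 0.945908
Chained index = 100 × 1.058789 × 1.043930 × 0.945908 = 104.5513

104.55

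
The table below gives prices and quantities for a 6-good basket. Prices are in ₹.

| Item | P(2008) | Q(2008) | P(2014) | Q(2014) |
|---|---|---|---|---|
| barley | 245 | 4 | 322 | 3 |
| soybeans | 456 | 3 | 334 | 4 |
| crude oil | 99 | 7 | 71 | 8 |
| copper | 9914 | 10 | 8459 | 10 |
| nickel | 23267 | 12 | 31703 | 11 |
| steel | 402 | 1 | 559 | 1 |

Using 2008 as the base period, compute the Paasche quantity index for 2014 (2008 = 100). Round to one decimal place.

93.2

Paasche quantity index uses current-period prices as weights.
ΣP(2014)·Q(2014) = 322×3 + 334×4 + 71×8 + 8459×10 + 31703×11 + 559×1 = 966 + 1336 + 568 + 84590 + 348733 + 559 = 436752
ΣP(2014)·Q(2008) = 322×4 + 334×3 + 71×7 + 8459×10 + 31703×12 + 559×1 = 1288 + 1002 + 497 + 84590 + 380436 + 559 = 468372
Index = 436752 / 468372 × 100 = 93.2490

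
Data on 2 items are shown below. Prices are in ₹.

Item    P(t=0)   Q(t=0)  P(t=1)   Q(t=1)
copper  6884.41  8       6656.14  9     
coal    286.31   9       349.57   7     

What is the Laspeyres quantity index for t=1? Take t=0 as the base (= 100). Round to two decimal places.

Laspeyres quantity index uses base-period prices as weights.
ΣP(t=0)·Q(t=1) = 6884.41×9 + 286.31×7 = 61959.69 + 2004.17 = 63963.86
ΣP(t=0)·Q(t=0) = 6884.41×8 + 286.31×9 = 55075.28 + 2576.79 = 57652.07
Index = 63963.86 / 57652.07 × 100 = 110.9481

110.95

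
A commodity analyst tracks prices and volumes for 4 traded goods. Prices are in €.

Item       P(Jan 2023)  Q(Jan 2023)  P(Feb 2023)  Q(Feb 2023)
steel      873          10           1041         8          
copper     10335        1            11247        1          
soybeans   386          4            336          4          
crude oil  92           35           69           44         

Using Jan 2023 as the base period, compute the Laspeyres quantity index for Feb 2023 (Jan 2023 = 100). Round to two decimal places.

Laspeyres quantity index uses base-period prices as weights.
ΣP(Jan 2023)·Q(Feb 2023) = 873×8 + 10335×1 + 386×4 + 92×44 = 6984 + 10335 + 1544 + 4048 = 22911
ΣP(Jan 2023)·Q(Jan 2023) = 873×10 + 10335×1 + 386×4 + 92×35 = 8730 + 10335 + 1544 + 3220 = 23829
Index = 22911 / 23829 × 100 = 96.1476

96.15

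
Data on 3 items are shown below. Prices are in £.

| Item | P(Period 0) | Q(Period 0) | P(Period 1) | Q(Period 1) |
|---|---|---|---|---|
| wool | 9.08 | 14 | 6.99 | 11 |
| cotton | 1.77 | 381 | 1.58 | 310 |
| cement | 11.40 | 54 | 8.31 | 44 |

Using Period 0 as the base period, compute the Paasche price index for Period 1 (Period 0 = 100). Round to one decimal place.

81.1

Paasche price index uses current-period quantities as weights.
ΣP(Period 1)·Q(Period 1) = 6.99×11 + 1.58×310 + 8.31×44 = 76.89 + 489.8 + 365.64 = 932.33
ΣP(Period 0)·Q(Period 1) = 9.08×11 + 1.77×310 + 11.40×44 = 99.88 + 548.7 + 501.6 = 1150.18
Index = 932.33 / 1150.18 × 100 = 81.0595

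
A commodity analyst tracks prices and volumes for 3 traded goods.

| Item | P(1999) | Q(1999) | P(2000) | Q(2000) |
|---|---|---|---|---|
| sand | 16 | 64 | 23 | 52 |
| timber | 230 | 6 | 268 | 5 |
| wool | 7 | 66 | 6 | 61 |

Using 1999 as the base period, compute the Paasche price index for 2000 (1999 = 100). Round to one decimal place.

120.5

Paasche price index uses current-period quantities as weights.
ΣP(2000)·Q(2000) = 23×52 + 268×5 + 6×61 = 1196 + 1340 + 366 = 2902
ΣP(1999)·Q(2000) = 16×52 + 230×5 + 7×61 = 832 + 1150 + 427 = 2409
Index = 2902 / 2409 × 100 = 120.4649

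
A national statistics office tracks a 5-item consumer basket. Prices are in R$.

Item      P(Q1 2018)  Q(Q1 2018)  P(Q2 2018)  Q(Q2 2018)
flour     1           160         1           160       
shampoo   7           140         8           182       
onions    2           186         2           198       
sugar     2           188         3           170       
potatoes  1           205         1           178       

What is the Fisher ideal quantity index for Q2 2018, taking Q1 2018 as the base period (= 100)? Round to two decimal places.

111.85

Laspeyres component (base-period weights):
ΣP(Q1 2018)Q(Q2 2018) = 1×160 + 7×182 + 2×198 + 2×170 + 1×178 = 160 + 1274 + 396 + 340 + 178 = 2348
ΣP(Q1 2018)Q(Q1 2018) = 1×160 + 7×140 + 2×186 + 2×188 + 1×205 = 160 + 980 + 372 + 376 + 205 = 2093
L = 2348 / 2093 × 100 = 112.1835
Paasche component (current-period weights):
ΣP(Q2 2018)Q(Q2 2018) = 1×160 + 8×182 + 2×198 + 3×170 + 1×178 = 160 + 1456 + 396 + 510 + 178 = 2700
ΣP(Q2 2018)Q(Q1 2018) = 1×160 + 8×140 + 2×186 + 3×188 + 1×205 = 160 + 1120 + 372 + 564 + 205 = 2421
P = 2700 / 2421 × 100 = 111.5242
Fisher = √(L × P) = √(112.1835 × 111.5242) = 111.8533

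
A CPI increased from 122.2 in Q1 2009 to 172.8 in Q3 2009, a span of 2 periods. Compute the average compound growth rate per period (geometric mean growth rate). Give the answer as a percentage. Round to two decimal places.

18.91%

Growth factor = (172.8/122.2)^(1/2) = (1.414075)^(1/2) = 1.189149
Growth rate = 1.189149 − 1 = 0.189149 = 18.9149%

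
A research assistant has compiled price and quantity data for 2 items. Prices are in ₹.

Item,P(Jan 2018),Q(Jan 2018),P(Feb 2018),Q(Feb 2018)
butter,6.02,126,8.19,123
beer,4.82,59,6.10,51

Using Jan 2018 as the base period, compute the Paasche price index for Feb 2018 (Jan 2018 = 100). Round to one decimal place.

Paasche price index uses current-period quantities as weights.
ΣP(Feb 2018)·Q(Feb 2018) = 8.19×123 + 6.10×51 = 1007.37 + 311.1 = 1318.47
ΣP(Jan 2018)·Q(Feb 2018) = 6.02×123 + 4.82×51 = 740.46 + 245.82 = 986.28
Index = 1318.47 / 986.28 × 100 = 133.6811

133.7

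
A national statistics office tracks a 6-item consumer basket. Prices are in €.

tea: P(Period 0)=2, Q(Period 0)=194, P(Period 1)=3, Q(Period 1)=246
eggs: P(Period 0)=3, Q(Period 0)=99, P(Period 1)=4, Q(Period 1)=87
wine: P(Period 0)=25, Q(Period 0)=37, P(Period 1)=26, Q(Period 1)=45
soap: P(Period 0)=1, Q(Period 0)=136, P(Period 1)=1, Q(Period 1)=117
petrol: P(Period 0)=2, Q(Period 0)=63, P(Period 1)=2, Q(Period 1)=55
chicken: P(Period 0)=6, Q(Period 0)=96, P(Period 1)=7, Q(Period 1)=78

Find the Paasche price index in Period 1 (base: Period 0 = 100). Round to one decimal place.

Paasche price index uses current-period quantities as weights.
ΣP(Period 1)·Q(Period 1) = 3×246 + 4×87 + 26×45 + 1×117 + 2×55 + 7×78 = 738 + 348 + 1170 + 117 + 110 + 546 = 3029
ΣP(Period 0)·Q(Period 1) = 2×246 + 3×87 + 25×45 + 1×117 + 2×55 + 6×78 = 492 + 261 + 1125 + 117 + 110 + 468 = 2573
Index = 3029 / 2573 × 100 = 117.7225

117.7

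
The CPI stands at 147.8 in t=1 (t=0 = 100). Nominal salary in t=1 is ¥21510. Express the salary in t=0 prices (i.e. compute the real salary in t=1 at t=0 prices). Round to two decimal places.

14553.45

Real = Nominal ÷ (Index/100) = 21510 ÷ (147.8/100)
     = 21510 ÷ 1.478 = 14553.4506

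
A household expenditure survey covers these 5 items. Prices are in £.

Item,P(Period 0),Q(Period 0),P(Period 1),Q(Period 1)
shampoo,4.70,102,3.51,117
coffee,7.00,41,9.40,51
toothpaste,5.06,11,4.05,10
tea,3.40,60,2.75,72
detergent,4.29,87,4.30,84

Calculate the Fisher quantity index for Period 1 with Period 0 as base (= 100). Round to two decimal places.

111.97

Laspeyres component (base-period weights):
ΣP(Period 0)Q(Period 1) = 4.70×117 + 7.00×51 + 5.06×10 + 3.40×72 + 4.29×84 = 549.9 + 357 + 50.6 + 244.8 + 360.36 = 1562.66
ΣP(Period 0)Q(Period 0) = 4.70×102 + 7.00×41 + 5.06×11 + 3.40×60 + 4.29×87 = 479.4 + 287 + 55.66 + 204 + 373.23 = 1399.29
L = 1562.66 / 1399.29 × 100 = 111.6752
Paasche component (current-period weights):
ΣP(Period 1)Q(Period 1) = 3.51×117 + 9.40×51 + 4.05×10 + 2.75×72 + 4.30×84 = 410.67 + 479.4 + 40.5 + 198 + 361.2 = 1489.77
ΣP(Period 1)Q(Period 0) = 3.51×102 + 9.40×41 + 4.05×11 + 2.75×60 + 4.30×87 = 358.02 + 385.4 + 44.55 + 165 + 374.1 = 1327.07
P = 1489.77 / 1327.07 × 100 = 112.2601
Fisher = √(L × P) = √(111.6752 × 112.2601) = 111.9673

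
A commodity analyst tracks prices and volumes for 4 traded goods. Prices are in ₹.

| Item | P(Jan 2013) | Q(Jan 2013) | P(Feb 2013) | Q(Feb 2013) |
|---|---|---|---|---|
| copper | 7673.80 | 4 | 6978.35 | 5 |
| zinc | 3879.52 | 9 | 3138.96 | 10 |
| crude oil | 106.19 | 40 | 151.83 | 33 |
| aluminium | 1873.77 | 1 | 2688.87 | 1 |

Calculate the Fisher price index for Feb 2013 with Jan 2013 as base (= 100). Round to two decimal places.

Laspeyres component (base-period weights):
ΣP(Feb 2013)Q(Jan 2013) = 6978.35×4 + 3138.96×9 + 151.83×40 + 2688.87×1 = 27913.4 + 28250.64 + 6073.2 + 2688.87 = 64926.11
ΣP(Jan 2013)Q(Jan 2013) = 7673.80×4 + 3879.52×9 + 106.19×40 + 1873.77×1 = 30695.2 + 34915.68 + 4247.6 + 1873.77 = 71732.25
L = 64926.11 / 71732.25 × 100 = 90.5117
Paasche component (current-period weights):
ΣP(Feb 2013)Q(Feb 2013) = 6978.35×5 + 3138.96×10 + 151.83×33 + 2688.87×1 = 34891.75 + 31389.6 + 5010.39 + 2688.87 = 73980.61
ΣP(Jan 2013)Q(Feb 2013) = 7673.80×5 + 3879.52×10 + 106.19×33 + 1873.77×1 = 38369 + 38795.2 + 3504.27 + 1873.77 = 82542.24
P = 73980.61 / 82542.24 × 100 = 89.6276
Fisher = √(L × P) = √(90.5117 × 89.6276) = 90.0686

90.07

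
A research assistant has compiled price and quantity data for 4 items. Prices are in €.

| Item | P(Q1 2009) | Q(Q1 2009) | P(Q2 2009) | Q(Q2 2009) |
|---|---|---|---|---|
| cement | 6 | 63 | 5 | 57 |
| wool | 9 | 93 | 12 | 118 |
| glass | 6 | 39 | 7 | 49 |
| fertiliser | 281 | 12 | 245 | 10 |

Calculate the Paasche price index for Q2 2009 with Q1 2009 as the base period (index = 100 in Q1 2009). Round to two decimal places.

Paasche price index uses current-period quantities as weights.
ΣP(Q2 2009)·Q(Q2 2009) = 5×57 + 12×118 + 7×49 + 245×10 = 285 + 1416 + 343 + 2450 = 4494
ΣP(Q1 2009)·Q(Q2 2009) = 6×57 + 9×118 + 6×49 + 281×10 = 342 + 1062 + 294 + 2810 = 4508
Index = 4494 / 4508 × 100 = 99.6894

99.69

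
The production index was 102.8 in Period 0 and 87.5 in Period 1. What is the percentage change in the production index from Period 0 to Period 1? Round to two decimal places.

-14.88%

Change = (87.5 − 102.8) / 102.8 × 100
       = -15.3 / 102.8 × 100 = -14.8833%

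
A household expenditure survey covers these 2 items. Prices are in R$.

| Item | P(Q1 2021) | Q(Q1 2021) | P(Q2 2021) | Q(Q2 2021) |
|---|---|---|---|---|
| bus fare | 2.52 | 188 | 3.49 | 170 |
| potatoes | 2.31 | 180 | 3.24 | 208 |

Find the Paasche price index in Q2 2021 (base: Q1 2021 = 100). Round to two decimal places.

Paasche price index uses current-period quantities as weights.
ΣP(Q2 2021)·Q(Q2 2021) = 3.49×170 + 3.24×208 = 593.3 + 673.92 = 1267.22
ΣP(Q1 2021)·Q(Q2 2021) = 2.52×170 + 2.31×208 = 428.4 + 480.48 = 908.88
Index = 1267.22 / 908.88 × 100 = 139.4265

139.43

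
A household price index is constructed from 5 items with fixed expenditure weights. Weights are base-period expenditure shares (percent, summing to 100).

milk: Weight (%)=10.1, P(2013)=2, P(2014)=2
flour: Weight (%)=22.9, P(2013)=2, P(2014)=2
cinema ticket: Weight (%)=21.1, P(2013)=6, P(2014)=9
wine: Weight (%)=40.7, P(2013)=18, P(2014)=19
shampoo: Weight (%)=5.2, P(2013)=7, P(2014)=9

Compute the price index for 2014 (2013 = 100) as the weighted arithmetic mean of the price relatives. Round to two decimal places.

114.30

milk: 10.1 × (2/2) = 10.1 × 1.000000 = 10.1000
flour: 22.9 × (2/2) = 22.9 × 1.000000 = 22.9000
cinema ticket: 21.1 × (9/6) = 21.1 × 1.500000 = 31.6500
wine: 40.7 × (19/18) = 40.7 × 1.055556 = 42.9611
shampoo: 5.2 × (9/7) = 5.2 × 1.285714 = 6.6857
Index = Σ wᵢ·(p₁ᵢ/p₀ᵢ) = 10.1000 + 22.9000 + 31.6500 + 42.9611 + 6.6857 = 114.2968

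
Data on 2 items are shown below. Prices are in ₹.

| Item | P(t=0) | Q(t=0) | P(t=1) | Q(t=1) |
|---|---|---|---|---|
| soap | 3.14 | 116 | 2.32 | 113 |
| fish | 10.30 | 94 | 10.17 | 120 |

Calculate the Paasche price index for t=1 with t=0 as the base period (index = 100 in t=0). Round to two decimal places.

93.19

Paasche price index uses current-period quantities as weights.
ΣP(t=1)·Q(t=1) = 2.32×113 + 10.17×120 = 262.16 + 1220.4 = 1482.56
ΣP(t=0)·Q(t=1) = 3.14×113 + 10.30×120 = 354.82 + 1236 = 1590.82
Index = 1482.56 / 1590.82 × 100 = 93.1947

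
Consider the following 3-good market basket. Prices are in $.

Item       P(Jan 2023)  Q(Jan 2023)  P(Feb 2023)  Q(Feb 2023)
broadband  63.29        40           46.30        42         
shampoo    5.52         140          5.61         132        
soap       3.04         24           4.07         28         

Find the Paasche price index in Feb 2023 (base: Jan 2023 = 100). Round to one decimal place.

80.6

Paasche price index uses current-period quantities as weights.
ΣP(Feb 2023)·Q(Feb 2023) = 46.30×42 + 5.61×132 + 4.07×28 = 1944.6 + 740.52 + 113.96 = 2799.08
ΣP(Jan 2023)·Q(Feb 2023) = 63.29×42 + 5.52×132 + 3.04×28 = 2658.18 + 728.64 + 85.12 = 3471.94
Index = 2799.08 / 3471.94 × 100 = 80.6201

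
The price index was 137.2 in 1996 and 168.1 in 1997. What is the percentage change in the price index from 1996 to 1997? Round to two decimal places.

22.52%

Change = (168.1 − 137.2) / 137.2 × 100
       = 30.9 / 137.2 × 100 = 22.5219%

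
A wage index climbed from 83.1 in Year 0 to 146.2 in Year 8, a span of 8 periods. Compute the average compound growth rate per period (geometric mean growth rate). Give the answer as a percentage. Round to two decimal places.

7.32%

Growth factor = (146.2/83.1)^(1/8) = (1.759326)^(1/8) = 1.073169
Growth rate = 1.073169 − 1 = 0.073169 = 7.3169%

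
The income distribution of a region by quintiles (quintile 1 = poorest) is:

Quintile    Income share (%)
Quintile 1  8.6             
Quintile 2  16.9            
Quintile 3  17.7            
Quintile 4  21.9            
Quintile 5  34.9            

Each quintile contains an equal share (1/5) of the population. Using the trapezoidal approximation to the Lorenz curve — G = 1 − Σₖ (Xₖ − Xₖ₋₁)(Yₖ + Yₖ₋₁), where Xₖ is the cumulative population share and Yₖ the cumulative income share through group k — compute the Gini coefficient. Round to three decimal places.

Cumulative income shares Yₖ: 0.0860, 0.2550, 0.4320, 0.6510, 1.0000
Σ (Xₖ−Xₖ₋₁)(Yₖ+Yₖ₋₁) = (1/5)(0.0860+0.0000) + (1/5)(0.2550+0.0860) + (1/5)(0.4320+0.2550) + (1/5)(0.6510+0.4320) + (1/5)(1.0000+0.6510)
  = 0.0172 + 0.0682 + 0.1374 + 0.2166 + 0.3302 = 0.7696
G = 1 − 0.7696 = 0.2304

0.230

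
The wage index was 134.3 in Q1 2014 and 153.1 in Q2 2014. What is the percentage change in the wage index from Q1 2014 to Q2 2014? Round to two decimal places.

14.00%

Change = (153.1 − 134.3) / 134.3 × 100
       = 18.8 / 134.3 × 100 = 13.9985%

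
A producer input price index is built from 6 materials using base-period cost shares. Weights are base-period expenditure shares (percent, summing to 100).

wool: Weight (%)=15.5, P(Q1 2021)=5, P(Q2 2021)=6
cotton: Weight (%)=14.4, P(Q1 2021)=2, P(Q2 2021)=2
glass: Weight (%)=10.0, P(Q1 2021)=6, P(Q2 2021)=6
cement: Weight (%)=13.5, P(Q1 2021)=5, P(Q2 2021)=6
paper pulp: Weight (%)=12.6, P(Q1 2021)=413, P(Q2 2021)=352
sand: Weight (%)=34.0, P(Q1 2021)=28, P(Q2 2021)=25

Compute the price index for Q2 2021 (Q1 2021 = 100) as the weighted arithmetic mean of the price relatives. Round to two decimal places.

wool: 15.5 × (6/5) = 15.5 × 1.200000 = 18.6000
cotton: 14.4 × (2/2) = 14.4 × 1.000000 = 14.4000
glass: 10.0 × (6/6) = 10.0 × 1.000000 = 10.0000
cement: 13.5 × (6/5) = 13.5 × 1.200000 = 16.2000
paper pulp: 12.6 × (352/413) = 12.6 × 0.852300 = 10.7390
sand: 34.0 × (25/28) = 34.0 × 0.892857 = 30.3571
Index = Σ wᵢ·(p₁ᵢ/p₀ᵢ) = 18.6000 + 14.4000 + 10.0000 + 16.2000 + 10.7390 + 30.3571 = 100.2961

100.30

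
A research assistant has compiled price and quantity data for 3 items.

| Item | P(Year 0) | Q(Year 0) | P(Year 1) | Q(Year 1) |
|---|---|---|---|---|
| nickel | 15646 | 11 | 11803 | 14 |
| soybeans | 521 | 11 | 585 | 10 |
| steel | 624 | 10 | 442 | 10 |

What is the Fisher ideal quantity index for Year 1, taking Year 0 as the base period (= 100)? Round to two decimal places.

Laspeyres component (base-period weights):
ΣP(Year 0)Q(Year 1) = 15646×14 + 521×10 + 624×10 = 219044 + 5210 + 6240 = 230494
ΣP(Year 0)Q(Year 0) = 15646×11 + 521×11 + 624×10 = 172106 + 5731 + 6240 = 184077
L = 230494 / 184077 × 100 = 125.2161
Paasche component (current-period weights):
ΣP(Year 1)Q(Year 1) = 11803×14 + 585×10 + 442×10 = 165242 + 5850 + 4420 = 175512
ΣP(Year 1)Q(Year 0) = 11803×11 + 585×11 + 442×10 = 129833 + 6435 + 4420 = 140688
P = 175512 / 140688 × 100 = 124.7526
Fisher = √(L × P) = √(125.2161 × 124.7526) = 124.9841

124.98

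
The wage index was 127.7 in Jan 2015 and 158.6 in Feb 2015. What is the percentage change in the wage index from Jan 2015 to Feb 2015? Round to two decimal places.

Change = (158.6 − 127.7) / 127.7 × 100
       = 30.9 / 127.7 × 100 = 24.1973%

24.20%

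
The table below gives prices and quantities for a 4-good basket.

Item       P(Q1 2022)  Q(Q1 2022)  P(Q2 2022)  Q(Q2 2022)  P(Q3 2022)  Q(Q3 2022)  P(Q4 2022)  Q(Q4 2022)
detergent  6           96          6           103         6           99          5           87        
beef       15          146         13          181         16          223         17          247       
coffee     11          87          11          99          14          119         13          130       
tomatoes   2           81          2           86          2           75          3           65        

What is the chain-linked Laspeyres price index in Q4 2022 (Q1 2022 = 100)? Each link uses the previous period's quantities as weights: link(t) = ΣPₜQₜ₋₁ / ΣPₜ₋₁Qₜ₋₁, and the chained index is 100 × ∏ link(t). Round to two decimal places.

112.32

Link Q1 2022→Q2 2022:
ΣP(Q2 2022)Q(Q1 2022) = 6×96 + 13×146 + 11×87 + 2×81 = 576 + 1898 + 957 + 162 = 3593
ΣP(Q1 2022)Q(Q1 2022) = 6×96 + 15×146 + 11×87 + 2×81 = 576 + 2190 + 957 + 162 = 3885
link = 3593/3885 = 0.924839
Link Q2 2022→Q3 2022:
ΣP(Q3 2022)Q(Q2 2022) = 6×103 + 16×181 + 14×99 + 2×86 = 618 + 2896 + 1386 + 172 = 5072
ΣP(Q2 2022)Q(Q2 2022) = 6×103 + 13×181 + 11×99 + 2×86 = 618 + 2353 + 1089 + 172 = 4232
link = 5072/4232 = 1.198488
Link Q3 2022→Q4 2022:
ΣP(Q4 2022)Q(Q3 2022) = 5×99 + 17×223 + 13×119 + 3×75 = 495 + 3791 + 1547 + 225 = 6058
ΣP(Q3 2022)Q(Q3 2022) = 6×99 + 16×223 + 14×119 + 2×75 = 594 + 3568 + 1666 + 150 = 5978
link = 6058/5978 = 1.013382
Chained index = 100 × 0.924839 × 1.198488 × 1.013382 = 112.3241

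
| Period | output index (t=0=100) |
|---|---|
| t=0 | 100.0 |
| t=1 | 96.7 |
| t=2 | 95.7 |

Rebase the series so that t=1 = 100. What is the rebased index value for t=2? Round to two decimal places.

98.97

Rebased(t=2) = 95.7 / 96.7 × 100 = 98.9659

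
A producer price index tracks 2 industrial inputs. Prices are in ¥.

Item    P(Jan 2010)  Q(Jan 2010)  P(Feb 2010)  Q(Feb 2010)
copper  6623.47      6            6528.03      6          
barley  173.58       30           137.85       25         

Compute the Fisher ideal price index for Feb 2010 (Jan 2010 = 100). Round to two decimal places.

96.51

Laspeyres component (base-period weights):
ΣP(Feb 2010)Q(Jan 2010) = 6528.03×6 + 137.85×30 = 39168.18 + 4135.5 = 43303.68
ΣP(Jan 2010)Q(Jan 2010) = 6623.47×6 + 173.58×30 = 39740.82 + 5207.4 = 44948.22
L = 43303.68 / 44948.22 × 100 = 96.3413
Paasche component (current-period weights):
ΣP(Feb 2010)Q(Feb 2010) = 6528.03×6 + 137.85×25 = 39168.18 + 3446.25 = 42614.43
ΣP(Jan 2010)Q(Feb 2010) = 6623.47×6 + 173.58×25 = 39740.82 + 4339.5 = 44080.32
P = 42614.43 / 44080.32 × 100 = 96.6745
Fisher = √(L × P) = √(96.3413 × 96.6745) = 96.5077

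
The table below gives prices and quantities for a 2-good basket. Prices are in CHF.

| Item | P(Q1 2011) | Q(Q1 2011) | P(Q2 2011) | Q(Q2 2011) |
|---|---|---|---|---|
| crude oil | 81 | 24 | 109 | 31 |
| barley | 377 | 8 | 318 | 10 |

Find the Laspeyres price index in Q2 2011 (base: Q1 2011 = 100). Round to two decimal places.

104.03

Laspeyres price index uses base-period quantities as weights.
ΣP(Q2 2011)·Q(Q1 2011) = 109×24 + 318×8 = 2616 + 2544 = 5160
ΣP(Q1 2011)·Q(Q1 2011) = 81×24 + 377×8 = 1944 + 3016 = 4960
Index = 5160 / 4960 × 100 = 104.0323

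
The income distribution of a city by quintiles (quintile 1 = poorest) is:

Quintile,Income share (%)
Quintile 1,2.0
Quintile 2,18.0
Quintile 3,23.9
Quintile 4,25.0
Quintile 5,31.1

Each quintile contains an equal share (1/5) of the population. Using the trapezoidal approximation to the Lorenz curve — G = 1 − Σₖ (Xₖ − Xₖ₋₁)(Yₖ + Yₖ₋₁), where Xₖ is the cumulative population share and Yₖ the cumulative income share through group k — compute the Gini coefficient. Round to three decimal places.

0.261

Cumulative income shares Yₖ: 0.0200, 0.2000, 0.4390, 0.6890, 1.0000
Σ (Xₖ−Xₖ₋₁)(Yₖ+Yₖ₋₁) = (1/5)(0.0200+0.0000) + (1/5)(0.2000+0.0200) + (1/5)(0.4390+0.2000) + (1/5)(0.6890+0.4390) + (1/5)(1.0000+0.6890)
  = 0.0040 + 0.0440 + 0.1278 + 0.2256 + 0.3378 = 0.7392
G = 1 − 0.7392 = 0.2608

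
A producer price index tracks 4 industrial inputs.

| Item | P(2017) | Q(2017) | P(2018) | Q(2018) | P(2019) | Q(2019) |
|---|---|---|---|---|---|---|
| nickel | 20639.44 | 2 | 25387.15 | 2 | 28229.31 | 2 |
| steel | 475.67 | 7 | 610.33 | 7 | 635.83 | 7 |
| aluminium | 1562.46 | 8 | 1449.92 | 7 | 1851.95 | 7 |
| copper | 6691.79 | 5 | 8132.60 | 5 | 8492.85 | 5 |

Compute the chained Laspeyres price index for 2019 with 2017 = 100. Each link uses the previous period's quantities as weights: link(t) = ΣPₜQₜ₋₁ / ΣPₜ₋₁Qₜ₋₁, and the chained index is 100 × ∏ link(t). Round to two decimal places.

Link 2017→2018:
ΣP(2018)Q(2017) = 25387.15×2 + 610.33×7 + 1449.92×8 + 8132.60×5 = 50774.3 + 4272.31 + 11599.36 + 40663 = 107308.97
ΣP(2017)Q(2017) = 20639.44×2 + 475.67×7 + 1562.46×8 + 6691.79×5 = 41278.88 + 3329.69 + 12499.68 + 33458.95 = 90567.2
link = 107308.97/90567.2 = 1.184855
Link 2018→2019:
ΣP(2019)Q(2018) = 28229.31×2 + 635.83×7 + 1851.95×7 + 8492.85×5 = 56458.62 + 4450.81 + 12963.65 + 42464.25 = 116337.33
ΣP(2018)Q(2018) = 25387.15×2 + 610.33×7 + 1449.92×7 + 8132.60×5 = 50774.3 + 4272.31 + 10149.44 + 40663 = 105859.05
link = 116337.33/105859.05 = 1.098983
Chained index = 100 × 1.184855 × 1.098983 = 130.2136

130.21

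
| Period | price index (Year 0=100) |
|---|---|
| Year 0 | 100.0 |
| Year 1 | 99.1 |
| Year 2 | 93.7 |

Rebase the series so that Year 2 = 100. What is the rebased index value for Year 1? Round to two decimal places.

Rebased(Year 1) = 99.1 / 93.7 × 100 = 105.7631

105.76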